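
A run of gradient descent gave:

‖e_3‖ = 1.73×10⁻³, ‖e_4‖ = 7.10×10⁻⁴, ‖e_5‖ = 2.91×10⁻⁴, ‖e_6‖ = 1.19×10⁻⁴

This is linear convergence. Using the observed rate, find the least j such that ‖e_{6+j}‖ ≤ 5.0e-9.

Rate ρ ≈ ‖e_6‖/‖e_5‖ = 1.19×10⁻⁴/2.91×10⁻⁴ = 0.4089.
After j more steps, ‖e_{6+j}‖ ≈ 1.19×10⁻⁴·ρ^j; need ρ^j ≤ 5.0e-9/1.19×10⁻⁴ = 4.20168e-05.
j ≥ ln(4.20168e-05)/ln(0.4089) = -10.0774/-0.89428 = 11.269.
So 12 more iterations are needed.

12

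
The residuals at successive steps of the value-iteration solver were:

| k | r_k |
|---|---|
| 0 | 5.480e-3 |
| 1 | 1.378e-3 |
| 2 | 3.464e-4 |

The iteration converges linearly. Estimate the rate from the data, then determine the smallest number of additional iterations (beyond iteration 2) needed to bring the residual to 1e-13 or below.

Rate ρ ≈ r_2/r_1 = 3.464e-4/1.378e-3 = 0.2514.
After j more steps, r_{2+j} ≈ 3.464e-4·ρ^j; need ρ^j ≤ 1e-13/3.464e-4 = 2.88684e-10.
j ≥ ln(2.88684e-10)/ln(0.2514) = -21.9657/-1.38071 = 15.909.
So 16 more iterations are needed.

16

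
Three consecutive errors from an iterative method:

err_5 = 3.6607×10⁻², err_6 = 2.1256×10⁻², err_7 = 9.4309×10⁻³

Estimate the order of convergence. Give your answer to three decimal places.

1.495

p ≈ ln(err_7/err_6) / ln(err_6/err_5)
  = ln(9.4309×10⁻³/2.1256×10⁻²) / ln(2.1256×10⁻²/3.6607×10⁻²)
  = ln(0.443682) / ln(0.580654)
  = -0.812647 / -0.543600 ≈ 1.494936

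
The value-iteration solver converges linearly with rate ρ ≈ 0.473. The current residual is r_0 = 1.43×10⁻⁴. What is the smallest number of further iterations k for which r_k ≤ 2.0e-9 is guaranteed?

15

After k steps, r_k ≈ 1.43×10⁻⁴·0.473^k.
Need 0.473^k ≤ 2.0e-9/1.43×10⁻⁴ = 1.3986e-05.
k ≥ ln(1.3986e-05)/ln(0.473) = -11.1775/-0.74866 = 14.930.
Smallest integer k = 15.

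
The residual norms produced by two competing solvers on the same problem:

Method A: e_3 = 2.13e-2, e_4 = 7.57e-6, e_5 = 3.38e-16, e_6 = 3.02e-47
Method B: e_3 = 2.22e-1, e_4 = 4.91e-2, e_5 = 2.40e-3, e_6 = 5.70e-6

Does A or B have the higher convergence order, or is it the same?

A

Method A: p ≈ ln(3.02e-47/3.38e-16)/ln(3.38e-16/7.57e-6) ≈ 3.00.
Method B: p ≈ ln(5.70e-6/2.40e-3)/ln(2.40e-3/4.91e-2) ≈ 2.00.
Method A has the higher order (≈3.0 vs ≈2.0).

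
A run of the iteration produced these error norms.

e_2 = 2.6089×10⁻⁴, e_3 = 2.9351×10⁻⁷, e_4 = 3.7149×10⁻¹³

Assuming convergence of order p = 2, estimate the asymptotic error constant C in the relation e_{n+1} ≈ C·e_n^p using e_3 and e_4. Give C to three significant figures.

4.31

C ≈ e_4 / e_3^2
  = 3.7149×10⁻¹³ / (2.9351×10⁻⁷)^2
  = 3.7149×10⁻¹³ / 8.61481e-14 ≈ 4.3122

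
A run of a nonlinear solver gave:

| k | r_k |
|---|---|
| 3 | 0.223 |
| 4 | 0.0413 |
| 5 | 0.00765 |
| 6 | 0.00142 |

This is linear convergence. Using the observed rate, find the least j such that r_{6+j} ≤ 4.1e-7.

Rate ρ ≈ r_6/r_5 = 0.00142/0.00765 = 0.1856.
After j more steps, r_{6+j} ≈ 0.00142·ρ^j; need ρ^j ≤ 4.1e-7/0.00142 = 0.000288732.
j ≥ ln(0.000288732)/ln(0.1856) = -8.1500/-1.68416 = 4.839.
So 5 more iterations are needed.

5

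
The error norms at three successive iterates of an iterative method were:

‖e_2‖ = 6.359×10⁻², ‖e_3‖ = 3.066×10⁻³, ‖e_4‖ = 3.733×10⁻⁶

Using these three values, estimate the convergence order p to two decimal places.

p ≈ ln(‖e_4‖/‖e_3‖) / ln(‖e_3‖/‖e_2‖)
  = ln(3.733×10⁻⁶/3.066×10⁻³) / ln(3.066×10⁻³/6.359×10⁻²)
  = ln(0.00121755) / ln(0.0482151)
  = -6.71091 / -3.03208 ≈ 2.21330

2.21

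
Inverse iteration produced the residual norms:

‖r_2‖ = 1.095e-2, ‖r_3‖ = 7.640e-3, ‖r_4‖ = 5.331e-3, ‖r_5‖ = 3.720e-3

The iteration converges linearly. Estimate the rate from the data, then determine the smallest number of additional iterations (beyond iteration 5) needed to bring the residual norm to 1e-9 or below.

Rate ρ ≈ ‖r_5‖/‖r_4‖ = 3.720e-3/5.331e-3 = 0.6978.
After j more steps, ‖r_{5+j}‖ ≈ 3.720e-3·ρ^j; need ρ^j ≤ 1e-9/3.720e-3 = 2.68817e-07.
j ≥ ln(2.68817e-07)/ln(0.6978) = -15.1292/-0.35982 = 42.047.
So 43 more iterations are needed.

43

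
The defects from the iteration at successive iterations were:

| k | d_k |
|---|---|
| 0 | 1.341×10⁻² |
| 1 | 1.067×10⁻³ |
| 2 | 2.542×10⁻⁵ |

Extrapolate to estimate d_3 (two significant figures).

1.0e-7

First estimate the order: p ≈ ln(d_2/d_1) / ln(d_1/d_0) = ln(2.542×10⁻⁵/1.067×10⁻³)/ln(1.067×10⁻³/1.341×10⁻²) = ln(0.0238238)/ln(0.0795675) ≈ 1.4764.
Then d_3 ≈ d_2·(d_2/d_1)^p = 2.542×10⁻⁵·(0.0238238)^1.4764 = 2.542×10⁻⁵·0.00401623 ≈ 1.021e-07.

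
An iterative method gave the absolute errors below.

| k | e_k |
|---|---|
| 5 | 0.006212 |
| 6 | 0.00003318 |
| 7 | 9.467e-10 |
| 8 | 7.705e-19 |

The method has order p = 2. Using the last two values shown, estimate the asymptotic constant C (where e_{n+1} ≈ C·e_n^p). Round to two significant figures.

0.86

C ≈ e_8 / e_7^2
  = 7.705e-19 / (9.467e-10)^2
  = 7.705e-19 / 8.96241e-19 ≈ 0.8597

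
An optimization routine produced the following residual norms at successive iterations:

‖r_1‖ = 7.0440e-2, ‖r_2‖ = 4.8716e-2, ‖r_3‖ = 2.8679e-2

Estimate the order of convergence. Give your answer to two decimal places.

p ≈ ln(‖r_3‖/‖r_2‖) / ln(‖r_2‖/‖r_1‖)
  = ln(2.8679e-2/4.8716e-2) / ln(4.8716e-2/7.0440e-2)
  = ln(0.588698) / ln(0.691596)
  = -0.52984 / -0.36875 ≈ 1.43685

1.44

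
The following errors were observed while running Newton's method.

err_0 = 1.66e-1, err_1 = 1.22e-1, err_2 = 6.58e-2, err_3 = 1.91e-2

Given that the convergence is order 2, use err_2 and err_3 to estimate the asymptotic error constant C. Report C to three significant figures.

C ≈ err_3 / err_2^2
  = 1.91e-2 / (6.58e-2)^2
  = 1.91e-2 / 0.00432964 ≈ 4.4115

4.41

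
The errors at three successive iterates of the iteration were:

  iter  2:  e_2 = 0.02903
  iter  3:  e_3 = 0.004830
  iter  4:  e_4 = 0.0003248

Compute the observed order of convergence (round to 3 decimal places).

p ≈ ln(e_4/e_3) / ln(e_3/e_2)
  = ln(0.0003248/0.004830) / ln(0.004830/0.02903)
  = ln(0.0672464) / ln(0.16638)
  = -2.699392 / -1.793481 ≈ 1.505113

1.505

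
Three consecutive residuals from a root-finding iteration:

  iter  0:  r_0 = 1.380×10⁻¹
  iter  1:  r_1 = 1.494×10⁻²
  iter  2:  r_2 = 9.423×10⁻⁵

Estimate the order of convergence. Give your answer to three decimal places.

p ≈ ln(r_2/r_1) / ln(r_1/r_0)
  = ln(9.423×10⁻⁵/1.494×10⁻²) / ln(1.494×10⁻²/1.380×10⁻¹)
  = ln(0.00630723) / ln(0.108261)
  = -5.066059 / -2.223210 ≈ 2.278714

2.279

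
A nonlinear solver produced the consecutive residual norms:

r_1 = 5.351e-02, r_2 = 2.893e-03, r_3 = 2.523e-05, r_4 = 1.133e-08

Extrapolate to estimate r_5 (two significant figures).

First estimate the order: p ≈ ln(r_4/r_3) / ln(r_3/r_2) = ln(1.133e-08/2.523e-05)/ln(2.523e-05/2.893e-03) = ln(0.000449069)/ln(0.00872105) ≈ 1.6255.
Then r_5 ≈ r_4·(r_4/r_3)^p = 1.133e-08·(0.000449069)^1.6255 = 1.133e-08·3.61689e-06 ≈ 4.098e-14.

4.1e-14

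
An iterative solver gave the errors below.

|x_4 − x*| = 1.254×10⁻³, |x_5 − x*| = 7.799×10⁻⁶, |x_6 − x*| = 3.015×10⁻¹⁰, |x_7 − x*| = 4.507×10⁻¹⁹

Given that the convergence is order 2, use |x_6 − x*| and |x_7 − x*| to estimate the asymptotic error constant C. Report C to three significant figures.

C ≈ |x_7 − x*| / |x_6 − x*|^2
  = 4.507×10⁻¹⁹ / (3.015×10⁻¹⁰)^2
  = 4.507×10⁻¹⁹ / 9.09022e-20 ≈ 4.9581

4.96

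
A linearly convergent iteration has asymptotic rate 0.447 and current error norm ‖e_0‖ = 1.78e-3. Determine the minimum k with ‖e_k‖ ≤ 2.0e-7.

After k steps, ‖e_k‖ ≈ 1.78e-3·0.447^k.
Need 0.447^k ≤ 2.0e-7/1.78e-3 = 0.00011236.
k ≥ ln(0.00011236)/ln(0.447) = -9.0938/-0.80520 = 11.294.
Smallest integer k = 12.

12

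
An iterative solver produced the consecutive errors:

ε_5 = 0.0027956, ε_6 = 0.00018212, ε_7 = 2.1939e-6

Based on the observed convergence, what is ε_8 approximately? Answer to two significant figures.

First estimate the order: p ≈ ln(ε_7/ε_6) / ln(ε_6/ε_5) = ln(2.1939e-6/0.00018212)/ln(0.00018212/0.0027956) = ln(0.0120465)/ln(0.0651452) ≈ 1.6180.
Then ε_8 ≈ ε_7·(ε_7/ε_6)^p = 2.1939e-6·(0.0120465)^1.6180 = 2.1939e-6·0.000784934 ≈ 1.722e-09.

1.7e-9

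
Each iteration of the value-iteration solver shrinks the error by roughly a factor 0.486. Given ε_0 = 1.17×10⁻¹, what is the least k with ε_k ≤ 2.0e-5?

After k steps, ε_k ≈ 1.17×10⁻¹·0.486^k.
Need 0.486^k ≤ 2.0e-5/1.17×10⁻¹ = 0.00017094.
k ≥ ln(0.00017094)/ln(0.486) = -8.6742/-0.72155 = 12.022.
Smallest integer k = 13.

13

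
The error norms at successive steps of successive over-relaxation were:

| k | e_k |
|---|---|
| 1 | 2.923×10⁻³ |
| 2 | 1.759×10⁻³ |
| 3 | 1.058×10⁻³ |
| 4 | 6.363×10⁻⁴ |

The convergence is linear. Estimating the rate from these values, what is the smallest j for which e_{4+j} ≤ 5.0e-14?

Rate ρ ≈ e_4/e_3 = 6.363×10⁻⁴/1.058×10⁻³ = 0.6014.
After j more steps, e_{4+j} ≈ 6.363×10⁻⁴·ρ^j; need ρ^j ≤ 5.0e-14/6.363×10⁻⁴ = 7.85793e-11.
j ≥ ln(7.85793e-11)/ln(0.6014) = -23.2669/-0.50850 = 45.756.
So 46 more iterations are needed.

46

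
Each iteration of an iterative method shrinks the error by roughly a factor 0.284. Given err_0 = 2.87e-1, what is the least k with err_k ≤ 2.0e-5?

After k steps, err_k ≈ 2.87e-1·0.284^k.
Need 0.284^k ≤ 2.0e-5/2.87e-1 = 6.96864e-05.
k ≥ ln(6.96864e-05)/ln(0.284) = -9.5715/-1.25878 = 7.604.
Smallest integer k = 8.

8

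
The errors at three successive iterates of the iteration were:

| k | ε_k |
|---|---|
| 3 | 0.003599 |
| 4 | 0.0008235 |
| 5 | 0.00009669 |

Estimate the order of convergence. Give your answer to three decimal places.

p ≈ ln(ε_5/ε_4) / ln(ε_4/ε_3)
  = ln(0.00009669/0.0008235) / ln(0.0008235/0.003599)
  = ln(0.117413) / ln(0.228814)
  = -2.142058 / -1.474846 ≈ 1.452394

1.452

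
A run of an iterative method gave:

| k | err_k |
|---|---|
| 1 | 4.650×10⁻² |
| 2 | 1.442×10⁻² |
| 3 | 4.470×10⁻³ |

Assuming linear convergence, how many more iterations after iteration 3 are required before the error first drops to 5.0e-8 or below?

Rate ρ ≈ err_3/err_2 = 4.470×10⁻³/1.442×10⁻² = 0.3100.
After j more steps, err_{3+j} ≈ 4.470×10⁻³·ρ^j; need ρ^j ≤ 5.0e-8/4.470×10⁻³ = 1.11857e-05.
j ≥ ln(1.11857e-05)/ln(0.3100) = -11.4009/-1.17118 = 9.735.
So 10 more iterations are needed.

10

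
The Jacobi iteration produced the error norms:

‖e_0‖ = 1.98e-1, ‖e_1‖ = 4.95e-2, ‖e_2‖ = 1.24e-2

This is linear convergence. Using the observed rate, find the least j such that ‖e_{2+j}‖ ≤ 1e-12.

Rate ρ ≈ ‖e_2‖/‖e_1‖ = 1.24e-2/4.95e-2 = 0.2505.
After j more steps, ‖e_{2+j}‖ ≈ 1.24e-2·ρ^j; need ρ^j ≤ 1e-12/1.24e-2 = 8.06452e-11.
j ≥ ln(8.06452e-11)/ln(0.2505) = -23.2410/-1.38430 = 16.789.
So 17 more iterations are needed.

17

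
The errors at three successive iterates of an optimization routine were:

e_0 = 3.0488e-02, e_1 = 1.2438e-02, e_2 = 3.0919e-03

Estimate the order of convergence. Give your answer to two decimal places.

p ≈ ln(e_2/e_1) / ln(e_1/e_0)
  = ln(3.0919e-03/1.2438e-02) / ln(1.2438e-02/3.0488e-02)
  = ln(0.248585) / ln(0.407964)
  = -1.39197 / -0.89658 ≈ 1.55253

1.55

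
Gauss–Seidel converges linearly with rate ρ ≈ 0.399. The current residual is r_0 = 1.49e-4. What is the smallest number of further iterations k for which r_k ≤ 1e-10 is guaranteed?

After k steps, r_k ≈ 1.49e-4·0.399^k.
Need 0.399^k ≤ 1e-10/1.49e-4 = 6.71141e-07.
k ≥ ln(6.71141e-07)/ln(0.399) = -14.2143/-0.91879 = 15.471.
Smallest integer k = 16.

16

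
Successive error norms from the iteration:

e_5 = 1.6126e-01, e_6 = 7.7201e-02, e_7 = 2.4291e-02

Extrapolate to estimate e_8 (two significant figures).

4.0e-3

First estimate the order: p ≈ ln(e_7/e_6) / ln(e_6/e_5) = ln(2.4291e-02/7.7201e-02)/ln(7.7201e-02/1.6126e-01) = ln(0.314646)/ln(0.478736) ≈ 1.5698.
Then e_8 ≈ e_7·(e_7/e_6)^p = 2.4291e-02·(0.314646)^1.5698 = 2.4291e-02·0.16281 ≈ 0.003955.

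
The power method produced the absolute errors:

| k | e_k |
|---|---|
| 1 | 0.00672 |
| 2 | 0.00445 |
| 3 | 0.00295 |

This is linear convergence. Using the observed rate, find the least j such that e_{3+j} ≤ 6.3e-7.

Rate ρ ≈ e_3/e_2 = 0.00295/0.00445 = 0.6629.
After j more steps, e_{3+j} ≈ 0.00295·ρ^j; need ρ^j ≤ 6.3e-7/0.00295 = 0.000213559.
j ≥ ln(0.000213559)/ln(0.6629) = -8.4516/-0.41113 = 20.557.
So 21 more iterations are needed.

21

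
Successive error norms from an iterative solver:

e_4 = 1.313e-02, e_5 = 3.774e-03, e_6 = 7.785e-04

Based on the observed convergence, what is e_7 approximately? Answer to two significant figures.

1.1e-4

First estimate the order: p ≈ ln(e_6/e_5) / ln(e_5/e_4) = ln(7.785e-04/3.774e-03)/ln(3.774e-03/1.313e-02) = ln(0.20628)/ln(0.287433) ≈ 1.2661.
Then e_7 ≈ e_6·(e_6/e_5)^p = 7.785e-04·(0.20628)^1.2661 = 7.785e-04·0.13553 ≈ 0.0001055.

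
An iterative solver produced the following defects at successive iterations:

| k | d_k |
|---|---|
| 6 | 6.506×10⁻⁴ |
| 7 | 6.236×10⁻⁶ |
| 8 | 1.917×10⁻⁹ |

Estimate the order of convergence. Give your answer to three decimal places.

p ≈ ln(d_8/d_7) / ln(d_7/d_6)
  = ln(1.917×10⁻⁹/6.236×10⁻⁶) / ln(6.236×10⁻⁶/6.506×10⁻⁴)
  = ln(0.000307409) / ln(0.009585)
  = -8.087331 / -4.647556 ≈ 1.740126

1.740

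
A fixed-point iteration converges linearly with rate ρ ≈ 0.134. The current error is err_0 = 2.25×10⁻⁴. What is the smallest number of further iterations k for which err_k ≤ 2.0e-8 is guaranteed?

5

After k steps, err_k ≈ 2.25×10⁻⁴·0.134^k.
Need 0.134^k ≤ 2.0e-8/2.25×10⁻⁴ = 8.88889e-05.
k ≥ ln(8.88889e-05)/ln(0.134) = -9.3281/-2.00992 = 4.641.
Smallest integer k = 5.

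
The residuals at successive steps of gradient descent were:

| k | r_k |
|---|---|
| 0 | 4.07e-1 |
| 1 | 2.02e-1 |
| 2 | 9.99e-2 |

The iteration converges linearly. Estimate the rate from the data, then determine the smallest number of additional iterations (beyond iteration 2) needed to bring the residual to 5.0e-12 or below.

34

Rate ρ ≈ r_2/r_1 = 9.99e-2/2.02e-1 = 0.4946.
After j more steps, r_{2+j} ≈ 9.99e-2·ρ^j; need ρ^j ≤ 5.0e-12/9.99e-2 = 5.00501e-11.
j ≥ ln(5.00501e-11)/ln(0.4946) = -23.7180/-0.70401 = 33.690.
So 34 more iterations are needed.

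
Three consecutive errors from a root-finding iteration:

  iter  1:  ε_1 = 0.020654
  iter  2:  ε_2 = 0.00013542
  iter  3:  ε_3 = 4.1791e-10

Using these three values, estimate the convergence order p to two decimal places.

2.52

p ≈ ln(ε_3/ε_2) / ln(ε_2/ε_1)
  = ln(4.1791e-10/0.00013542) / ln(0.00013542/0.020654)
  = ln(3.08603e-06) / ln(0.0065566)
  = -12.68863 / -5.02728 ≈ 2.52396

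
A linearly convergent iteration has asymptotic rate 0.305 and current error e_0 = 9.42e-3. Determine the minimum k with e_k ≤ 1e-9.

After k steps, e_k ≈ 9.42e-3·0.305^k.
Need 0.305^k ≤ 1e-9/9.42e-3 = 1.06157e-07.
k ≥ ln(1.06157e-07)/ln(0.305) = -16.0583/-1.18744 = 13.523.
Smallest integer k = 14.

14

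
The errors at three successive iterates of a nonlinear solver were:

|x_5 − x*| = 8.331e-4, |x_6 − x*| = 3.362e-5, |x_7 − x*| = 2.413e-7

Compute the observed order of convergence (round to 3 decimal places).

p ≈ ln(|x_7 − x*|/|x_6 − x*|) / ln(|x_6 − x*|/|x_5 − x*|)
  = ln(2.413e-7/3.362e-5) / ln(3.362e-5/8.331e-4)
  = ln(0.00717728) / ln(0.0403553)
  = -4.936835 / -3.210033 ≈ 1.537939

1.538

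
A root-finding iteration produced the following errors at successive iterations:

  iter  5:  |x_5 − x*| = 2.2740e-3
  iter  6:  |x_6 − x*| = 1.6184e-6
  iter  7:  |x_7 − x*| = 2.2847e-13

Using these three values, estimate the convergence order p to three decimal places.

2.176

p ≈ ln(|x_7 − x*|/|x_6 − x*|) / ln(|x_6 − x*|/|x_5 − x*|)
  = ln(2.2847e-13/1.6184e-6) / ln(1.6184e-6/2.2740e-3)
  = ln(1.4117e-07) / ln(0.000711697)
  = -15.773301 / -7.247858 ≈ 2.176271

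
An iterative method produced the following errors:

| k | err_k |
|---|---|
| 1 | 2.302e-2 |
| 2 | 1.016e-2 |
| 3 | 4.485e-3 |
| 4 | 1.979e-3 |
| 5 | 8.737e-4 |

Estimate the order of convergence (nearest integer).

1

Consecutive ratios: err_5/err_4 = 8.737e-4/1.979e-3 = 0.441486, err_4/err_3 = 1.979e-3/4.485e-3 = 0.441249.
p ≈ ln(0.441486)/ln(0.441249) = -0.8176/-0.8181 ≈ 1.00.
So the convergence is linear (order 1).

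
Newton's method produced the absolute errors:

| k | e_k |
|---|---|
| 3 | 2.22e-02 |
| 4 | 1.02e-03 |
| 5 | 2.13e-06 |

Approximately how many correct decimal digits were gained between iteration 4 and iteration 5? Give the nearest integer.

3

Digits gained ≈ log₁₀(e_4/e_5) = log₁₀(1.02e-03/2.13e-06) = log₁₀(478.873) ≈ 2.680.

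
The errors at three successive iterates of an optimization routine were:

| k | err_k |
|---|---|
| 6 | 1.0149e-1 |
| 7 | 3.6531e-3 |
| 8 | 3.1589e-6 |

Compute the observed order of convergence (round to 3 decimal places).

p ≈ ln(err_8/err_7) / ln(err_7/err_6)
  = ln(3.1589e-6/3.6531e-3) / ln(3.6531e-3/1.0149e-1)
  = ln(0.000864718) / ln(0.0359947)
  = -7.053107 / -3.324384 ≈ 2.121628

2.122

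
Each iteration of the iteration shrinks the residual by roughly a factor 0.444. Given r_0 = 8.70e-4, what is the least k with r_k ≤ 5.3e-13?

After k steps, r_k ≈ 8.70e-4·0.444^k.
Need 0.444^k ≤ 5.3e-13/8.70e-4 = 6.09195e-10.
k ≥ ln(6.09195e-10)/ln(0.444) = -21.2189/-0.81193 = 26.134.
Smallest integer k = 27.

27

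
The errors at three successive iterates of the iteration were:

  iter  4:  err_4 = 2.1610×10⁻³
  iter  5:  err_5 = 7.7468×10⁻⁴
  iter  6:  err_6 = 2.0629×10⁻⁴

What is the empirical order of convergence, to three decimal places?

1.290

p ≈ ln(err_6/err_5) / ln(err_5/err_4)
  = ln(2.0629×10⁻⁴/7.7468×10⁻⁴) / ln(7.7468×10⁻⁴/2.1610×10⁻³)
  = ln(0.266291) / ln(0.358482)
  = -1.323166 / -1.025877 ≈ 1.289790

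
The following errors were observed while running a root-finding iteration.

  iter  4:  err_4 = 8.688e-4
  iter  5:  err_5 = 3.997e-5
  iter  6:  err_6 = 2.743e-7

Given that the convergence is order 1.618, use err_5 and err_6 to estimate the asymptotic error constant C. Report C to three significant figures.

C ≈ err_6 / err_5^1.618
  = 2.743e-7 / (3.997e-5)^1.618
  = 2.743e-7 / 7.64902e-08 ≈ 3.5861

3.59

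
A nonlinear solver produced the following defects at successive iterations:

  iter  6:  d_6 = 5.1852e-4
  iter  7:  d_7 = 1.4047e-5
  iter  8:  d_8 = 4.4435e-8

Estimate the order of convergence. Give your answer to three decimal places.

1.595

p ≈ ln(d_8/d_7) / ln(d_7/d_6)
  = ln(4.4435e-8/1.4047e-5) / ln(1.4047e-5/5.1852e-4)
  = ln(0.00316331) / ln(0.0270906)
  = -5.756136 / -3.608568 ≈ 1.595130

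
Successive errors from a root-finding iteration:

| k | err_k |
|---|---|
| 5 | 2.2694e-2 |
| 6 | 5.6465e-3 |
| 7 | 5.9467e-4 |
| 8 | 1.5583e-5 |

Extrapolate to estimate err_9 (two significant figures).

4.3e-8

First estimate the order: p ≈ ln(err_8/err_7) / ln(err_7/err_6) = ln(1.5583e-5/5.9467e-4)/ln(5.9467e-4/5.6465e-3) = ln(0.0262044)/ln(0.105317) ≈ 1.6180.
Then err_9 ≈ err_8·(err_8/err_7)^p = 1.5583e-5·(0.0262044)^1.6180 = 1.5583e-5·0.00276013 ≈ 4.301e-08.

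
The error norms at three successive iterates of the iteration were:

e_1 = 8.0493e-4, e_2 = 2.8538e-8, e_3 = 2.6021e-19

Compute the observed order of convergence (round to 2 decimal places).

2.48

p ≈ ln(e_3/e_2) / ln(e_2/e_1)
  = ln(2.6021e-19/2.8538e-8) / ln(2.8538e-8/8.0493e-4)
  = ln(9.11802e-12) / ln(3.5454e-05)
  = -25.42077 / -10.24727 ≈ 2.48074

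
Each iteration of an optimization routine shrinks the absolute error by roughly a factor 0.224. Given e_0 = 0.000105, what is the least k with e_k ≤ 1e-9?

8

After k steps, e_k ≈ 0.000105·0.224^k.
Need 0.224^k ≤ 1e-9/0.000105 = 9.52381e-06.
k ≥ ln(9.52381e-06)/ln(0.224) = -11.5617/-1.49611 = 7.728.
Smallest integer k = 8.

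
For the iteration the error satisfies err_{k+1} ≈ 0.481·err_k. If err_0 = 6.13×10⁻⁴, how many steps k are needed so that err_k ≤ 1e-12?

After k steps, err_k ≈ 6.13×10⁻⁴·0.481^k.
Need 0.481^k ≤ 1e-12/6.13×10⁻⁴ = 1.63132e-09.
k ≥ ln(1.63132e-09)/ln(0.481) = -20.2339/-0.73189 = 27.646.
Smallest integer k = 28.

28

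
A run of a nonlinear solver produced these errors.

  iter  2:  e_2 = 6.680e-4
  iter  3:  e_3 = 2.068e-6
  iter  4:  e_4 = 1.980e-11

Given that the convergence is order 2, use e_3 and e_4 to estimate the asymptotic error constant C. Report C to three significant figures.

4.63

C ≈ e_4 / e_3^2
  = 1.980e-11 / (2.068e-6)^2
  = 1.980e-11 / 4.27662e-12 ≈ 4.6298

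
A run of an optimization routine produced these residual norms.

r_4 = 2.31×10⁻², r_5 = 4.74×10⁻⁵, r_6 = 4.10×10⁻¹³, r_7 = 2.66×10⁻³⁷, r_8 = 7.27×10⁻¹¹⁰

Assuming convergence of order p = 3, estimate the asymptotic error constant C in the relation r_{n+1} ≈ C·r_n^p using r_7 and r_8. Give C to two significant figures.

3.9

C ≈ r_8 / r_7^3
  = 7.27×10⁻¹¹⁰ / (2.66×10⁻³⁷)^3
  = 7.27×10⁻¹¹⁰ / 1.88211e-110 ≈ 3.8627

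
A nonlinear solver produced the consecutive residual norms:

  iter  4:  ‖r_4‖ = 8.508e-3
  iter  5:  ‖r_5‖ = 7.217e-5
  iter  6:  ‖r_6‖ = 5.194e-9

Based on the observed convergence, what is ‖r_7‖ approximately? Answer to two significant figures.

2.7e-17

First estimate the order: p ≈ ln(‖r_6‖/‖r_5‖) / ln(‖r_5‖/‖r_4‖) = ln(5.194e-9/7.217e-5)/ln(7.217e-5/8.508e-3) = ln(7.1969e-05)/ln(0.0084826) ≈ 2.0000.
Then ‖r_7‖ ≈ ‖r_6‖·(‖r_6‖/‖r_5‖)^p = 5.194e-9·(7.1969e-05)^2.0000 = 5.194e-9·5.17954e-09 ≈ 2.69e-17.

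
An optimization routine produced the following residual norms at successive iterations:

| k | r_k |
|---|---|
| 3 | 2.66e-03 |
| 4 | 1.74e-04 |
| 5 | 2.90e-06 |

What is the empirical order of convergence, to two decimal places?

1.50

p ≈ ln(r_5/r_4) / ln(r_4/r_3)
  = ln(2.90e-06/1.74e-04) / ln(1.74e-04/2.66e-03)
  = ln(0.0166667) / ln(0.0654135)
  = -4.09434 / -2.72703 ≈ 1.50139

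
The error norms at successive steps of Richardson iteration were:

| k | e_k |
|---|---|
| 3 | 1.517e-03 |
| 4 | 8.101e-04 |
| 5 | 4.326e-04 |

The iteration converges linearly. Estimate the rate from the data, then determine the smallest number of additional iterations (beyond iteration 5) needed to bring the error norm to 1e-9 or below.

21

Rate ρ ≈ e_5/e_4 = 4.326e-04/8.101e-04 = 0.5340.
After j more steps, e_{5+j} ≈ 4.326e-04·ρ^j; need ρ^j ≤ 1e-9/4.326e-04 = 2.3116e-06.
j ≥ ln(2.3116e-06)/ln(0.5340) = -12.9776/-0.62736 = 20.686.
So 21 more iterations are needed.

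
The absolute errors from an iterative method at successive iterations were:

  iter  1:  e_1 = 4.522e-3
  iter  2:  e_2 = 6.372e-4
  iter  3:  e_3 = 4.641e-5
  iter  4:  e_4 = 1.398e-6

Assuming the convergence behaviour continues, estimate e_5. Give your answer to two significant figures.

First estimate the order: p ≈ ln(e_4/e_3) / ln(e_3/e_2) = ln(1.398e-6/4.641e-5)/ln(4.641e-5/6.372e-4) = ln(0.0301228)/ln(0.0728343) ≈ 1.3370.
Then e_5 ≈ e_4·(e_4/e_3)^p = 1.398e-6·(0.0301228)^1.3370 = 1.398e-6·0.00925301 ≈ 1.294e-08.

1.3e-8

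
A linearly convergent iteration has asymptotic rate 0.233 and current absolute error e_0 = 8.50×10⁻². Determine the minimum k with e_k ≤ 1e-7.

After k steps, e_k ≈ 8.50×10⁻²·0.233^k.
Need 0.233^k ≤ 1e-7/8.50×10⁻² = 1.17647e-06.
k ≥ ln(1.17647e-06)/ln(0.233) = -13.6530/-1.45672 = 9.372.
Smallest integer k = 10.

10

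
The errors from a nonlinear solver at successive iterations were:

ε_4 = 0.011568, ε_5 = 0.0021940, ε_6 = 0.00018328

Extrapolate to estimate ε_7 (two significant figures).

4.5e-6

First estimate the order: p ≈ ln(ε_6/ε_5) / ln(ε_5/ε_4) = ln(0.00018328/0.0021940)/ln(0.0021940/0.011568) = ln(0.0835369)/ln(0.189661) ≈ 1.4932.
Then ε_7 ≈ ε_6·(ε_6/ε_5)^p = 0.00018328·(0.0835369)^1.4932 = 0.00018328·0.0245555 ≈ 4.501e-06.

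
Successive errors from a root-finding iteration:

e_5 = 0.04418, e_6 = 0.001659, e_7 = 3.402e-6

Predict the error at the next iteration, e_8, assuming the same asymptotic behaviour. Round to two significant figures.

First estimate the order: p ≈ ln(e_7/e_6) / ln(e_6/e_5) = ln(3.402e-6/0.001659)/ln(0.001659/0.04418) = ln(0.00205063)/ln(0.0375509) ≈ 1.8859.
Then e_8 ≈ e_7·(e_7/e_6)^p = 3.402e-6·(0.00205063)^1.8859 = 3.402e-6·8.52095e-06 ≈ 2.899e-11.

2.9e-11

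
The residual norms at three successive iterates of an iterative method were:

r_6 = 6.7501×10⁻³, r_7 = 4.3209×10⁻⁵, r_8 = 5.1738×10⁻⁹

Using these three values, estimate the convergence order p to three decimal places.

1.788

p ≈ ln(r_8/r_7) / ln(r_7/r_6)
  = ln(5.1738×10⁻⁹/4.3209×10⁻⁵) / ln(4.3209×10⁻⁵/6.7501×10⁻³)
  = ln(0.000119739) / ln(0.00640124)
  = -9.030196 / -5.051264 ≈ 1.787710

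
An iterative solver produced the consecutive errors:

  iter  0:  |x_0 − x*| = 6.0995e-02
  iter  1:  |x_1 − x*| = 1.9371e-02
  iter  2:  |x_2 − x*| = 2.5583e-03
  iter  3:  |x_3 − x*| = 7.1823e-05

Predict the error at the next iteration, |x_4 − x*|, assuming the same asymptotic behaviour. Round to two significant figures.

First estimate the order: p ≈ ln(|x_3 − x*|/|x_2 − x*|) / ln(|x_2 − x*|/|x_1 − x*|) = ln(7.1823e-05/2.5583e-03)/ln(2.5583e-03/1.9371e-02) = ln(0.0280745)/ln(0.132069) ≈ 1.7649.
Then |x_4 − x*| ≈ |x_3 − x*|·(|x_3 − x*|/|x_2 − x*|)^p = 7.1823e-05·(0.0280745)^1.7649 = 7.1823e-05·0.00182569 ≈ 1.311e-07.

1.3e-7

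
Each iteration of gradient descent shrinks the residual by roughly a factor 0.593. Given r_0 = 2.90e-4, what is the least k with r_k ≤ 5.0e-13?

After k steps, r_k ≈ 2.90e-4·0.593^k.
Need 0.593^k ≤ 5.0e-13/2.90e-4 = 1.72414e-09.
k ≥ ln(1.72414e-09)/ln(0.593) = -20.1785/-0.52256 = 38.615.
Smallest integer k = 39.

39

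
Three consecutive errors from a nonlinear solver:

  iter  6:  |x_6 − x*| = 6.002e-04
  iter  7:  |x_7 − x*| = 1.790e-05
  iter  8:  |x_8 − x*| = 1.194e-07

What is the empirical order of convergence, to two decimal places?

1.43

p ≈ ln(|x_8 − x*|/|x_7 − x*|) / ln(|x_7 − x*|/|x_6 − x*|)
  = ln(1.194e-07/1.790e-05) / ln(1.790e-05/6.002e-04)
  = ln(0.00667039) / ln(0.0298234)
  = -5.01008 / -3.51246 ≈ 1.42637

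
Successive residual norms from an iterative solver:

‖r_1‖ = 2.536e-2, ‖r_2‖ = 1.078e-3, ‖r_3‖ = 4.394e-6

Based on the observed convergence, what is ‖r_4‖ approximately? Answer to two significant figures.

First estimate the order: p ≈ ln(‖r_3‖/‖r_2‖) / ln(‖r_2‖/‖r_1‖) = ln(4.394e-6/1.078e-3)/ln(1.078e-3/2.536e-2) = ln(0.00407607)/ln(0.0425079) ≈ 1.7424.
Then ‖r_4‖ ≈ ‖r_3‖·(‖r_3‖/‖r_2‖)^p = 4.394e-6·(0.00407607)^1.7424 = 4.394e-6·6.85622e-05 ≈ 3.013e-10.

3.0e-10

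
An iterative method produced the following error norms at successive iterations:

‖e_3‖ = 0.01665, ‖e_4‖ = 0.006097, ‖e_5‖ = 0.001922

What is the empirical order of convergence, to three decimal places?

1.149

p ≈ ln(‖e_5‖/‖e_4‖) / ln(‖e_4‖/‖e_3‖)
  = ln(0.001922/0.006097) / ln(0.006097/0.01665)
  = ln(0.315237) / ln(0.366186)
  = -1.154431 / -1.004614 ≈ 1.149129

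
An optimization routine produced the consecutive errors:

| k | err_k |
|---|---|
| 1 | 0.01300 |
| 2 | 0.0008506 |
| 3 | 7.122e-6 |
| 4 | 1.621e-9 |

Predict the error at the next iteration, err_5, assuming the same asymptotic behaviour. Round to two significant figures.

6.6e-16

First estimate the order: p ≈ ln(err_4/err_3) / ln(err_3/err_2) = ln(1.621e-9/7.122e-6)/ln(7.122e-6/0.0008506) = ln(0.000227605)/ln(0.00837291) ≈ 1.7538.
Then err_5 ≈ err_4·(err_4/err_3)^p = 1.621e-9·(0.000227605)^1.7538 = 1.621e-9·4.08531e-07 ≈ 6.622e-16.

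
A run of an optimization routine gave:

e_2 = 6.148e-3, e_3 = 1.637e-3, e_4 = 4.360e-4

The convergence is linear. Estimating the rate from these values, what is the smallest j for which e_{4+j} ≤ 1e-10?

Rate ρ ≈ e_4/e_3 = 4.360e-4/1.637e-3 = 0.2663.
After j more steps, e_{4+j} ≈ 4.360e-4·ρ^j; need ρ^j ≤ 1e-10/4.360e-4 = 2.29358e-07.
j ≥ ln(2.29358e-07)/ln(0.2663) = -15.2880/-1.32313 = 11.554.
So 12 more iterations are needed.

12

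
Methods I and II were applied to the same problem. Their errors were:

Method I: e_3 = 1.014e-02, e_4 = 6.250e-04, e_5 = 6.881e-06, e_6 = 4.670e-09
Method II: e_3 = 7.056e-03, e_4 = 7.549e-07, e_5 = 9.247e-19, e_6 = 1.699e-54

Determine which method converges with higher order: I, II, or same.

Method I: p ≈ ln(4.670e-09/6.881e-06)/ln(6.881e-06/6.250e-04) ≈ 1.62.
Method II: p ≈ ln(1.699e-54/9.247e-19)/ln(9.247e-19/7.549e-07) ≈ 3.00.
Method II has the higher order (≈3.0 vs ≈1.6).

II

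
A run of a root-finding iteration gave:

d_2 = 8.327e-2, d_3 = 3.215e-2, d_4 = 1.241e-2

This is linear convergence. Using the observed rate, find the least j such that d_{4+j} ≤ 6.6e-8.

Rate ρ ≈ d_4/d_3 = 1.241e-2/3.215e-2 = 0.3860.
After j more steps, d_{4+j} ≈ 1.241e-2·ρ^j; need ρ^j ≤ 6.6e-8/1.241e-2 = 5.31829e-06.
j ≥ ln(5.31829e-06)/ln(0.3860) = -12.1444/-0.95192 = 12.758.
So 13 more iterations are needed.

13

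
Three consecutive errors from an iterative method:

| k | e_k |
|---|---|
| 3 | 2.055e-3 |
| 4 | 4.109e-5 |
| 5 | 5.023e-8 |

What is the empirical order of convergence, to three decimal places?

p ≈ ln(e_5/e_4) / ln(e_4/e_3)
  = ln(5.023e-8/4.109e-5) / ln(4.109e-5/2.055e-3)
  = ln(0.00122244) / ln(0.0199951)
  = -6.706906 / -3.912268 ≈ 1.714327

1.714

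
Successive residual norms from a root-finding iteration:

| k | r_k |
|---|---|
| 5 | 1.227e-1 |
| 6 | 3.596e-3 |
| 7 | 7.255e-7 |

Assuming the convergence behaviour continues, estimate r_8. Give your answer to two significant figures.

9.0e-16

First estimate the order: p ≈ ln(r_7/r_6) / ln(r_6/r_5) = ln(7.255e-7/3.596e-3)/ln(3.596e-3/1.227e-1) = ln(0.000201752)/ln(0.0293073) ≈ 2.4104.
Then r_8 ≈ r_7·(r_7/r_6)^p = 7.255e-7·(0.000201752)^2.4104 = 7.255e-7·1.23918e-09 ≈ 8.99e-16.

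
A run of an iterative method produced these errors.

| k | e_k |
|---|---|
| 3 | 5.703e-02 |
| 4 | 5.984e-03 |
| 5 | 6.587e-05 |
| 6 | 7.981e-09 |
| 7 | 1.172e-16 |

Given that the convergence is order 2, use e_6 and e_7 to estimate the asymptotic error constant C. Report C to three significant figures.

1.84

C ≈ e_7 / e_6^2
  = 1.172e-16 / (7.981e-09)^2
  = 1.172e-16 / 6.36964e-17 ≈ 1.84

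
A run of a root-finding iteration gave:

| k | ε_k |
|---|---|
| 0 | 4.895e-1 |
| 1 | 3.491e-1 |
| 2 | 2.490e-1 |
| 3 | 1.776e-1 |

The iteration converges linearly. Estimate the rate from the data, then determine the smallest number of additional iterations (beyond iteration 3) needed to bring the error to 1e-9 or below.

57

Rate ρ ≈ ε_3/ε_2 = 1.776e-1/2.490e-1 = 0.7133.
After j more steps, ε_{3+j} ≈ 1.776e-1·ρ^j; need ρ^j ≤ 1e-9/1.776e-1 = 5.63063e-09.
j ≥ ln(5.63063e-09)/ln(0.7133) = -18.9950/-0.33785 = 56.223.
So 57 more iterations are needed.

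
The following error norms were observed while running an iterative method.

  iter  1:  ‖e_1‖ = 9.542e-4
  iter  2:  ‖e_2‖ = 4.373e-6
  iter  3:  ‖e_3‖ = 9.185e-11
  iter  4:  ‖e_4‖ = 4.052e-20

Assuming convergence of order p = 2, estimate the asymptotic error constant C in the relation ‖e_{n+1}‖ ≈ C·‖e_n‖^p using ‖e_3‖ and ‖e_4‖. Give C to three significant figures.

C ≈ ‖e_4‖ / ‖e_3‖^2
  = 4.052e-20 / (9.185e-11)^2
  = 4.052e-20 / 8.43642e-21 ≈ 4.803

4.80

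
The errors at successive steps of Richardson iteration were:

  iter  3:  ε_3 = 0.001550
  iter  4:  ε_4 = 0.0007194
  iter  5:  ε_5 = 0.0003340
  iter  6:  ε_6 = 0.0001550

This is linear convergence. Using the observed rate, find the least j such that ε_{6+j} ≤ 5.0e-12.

Rate ρ ≈ ε_6/ε_5 = 0.0001550/0.0003340 = 0.4641.
After j more steps, ε_{6+j} ≈ 0.0001550·ρ^j; need ρ^j ≤ 5.0e-12/0.0001550 = 3.22581e-08.
j ≥ ln(3.22581e-08)/ln(0.4641) = -17.2495/-0.76766 = 22.470.
So 23 more iterations are needed.

23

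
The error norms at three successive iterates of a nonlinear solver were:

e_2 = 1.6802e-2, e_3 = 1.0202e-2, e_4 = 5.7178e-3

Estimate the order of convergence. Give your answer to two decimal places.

p ≈ ln(e_4/e_3) / ln(e_3/e_2)
  = ln(5.7178e-3/1.0202e-2) / ln(1.0202e-2/1.6802e-2)
  = ln(0.560459) / ln(0.60719)
  = -0.57900 / -0.49891 ≈ 1.16053

1.16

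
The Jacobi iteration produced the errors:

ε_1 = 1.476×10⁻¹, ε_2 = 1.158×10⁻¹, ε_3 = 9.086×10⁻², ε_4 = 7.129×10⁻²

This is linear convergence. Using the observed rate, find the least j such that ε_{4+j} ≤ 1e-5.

37

Rate ρ ≈ ε_4/ε_3 = 7.129×10⁻²/9.086×10⁻² = 0.7846.
After j more steps, ε_{4+j} ≈ 7.129×10⁻²·ρ^j; need ρ^j ≤ 1e-5/7.129×10⁻² = 0.000140272.
j ≥ ln(0.000140272)/ln(0.7846) = -8.8719/-0.24258 = 36.573.
So 37 more iterations are needed.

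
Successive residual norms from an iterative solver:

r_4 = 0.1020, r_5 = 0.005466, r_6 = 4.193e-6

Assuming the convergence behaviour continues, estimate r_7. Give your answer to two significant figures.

9.7e-14

First estimate the order: p ≈ ln(r_6/r_5) / ln(r_5/r_4) = ln(4.193e-6/0.005466)/ln(0.005466/0.1020) = ln(0.000767106)/ln(0.0535882) ≈ 2.4511.
Then r_7 ≈ r_6·(r_6/r_5)^p = 4.193e-6·(0.000767106)^2.4511 = 4.193e-6·2.31456e-08 ≈ 9.705e-14.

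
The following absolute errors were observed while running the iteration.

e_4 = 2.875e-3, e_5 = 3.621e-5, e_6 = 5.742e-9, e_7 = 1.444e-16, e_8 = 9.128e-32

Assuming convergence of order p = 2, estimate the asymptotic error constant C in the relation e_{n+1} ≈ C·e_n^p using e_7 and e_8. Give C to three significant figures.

4.38

C ≈ e_8 / e_7^2
  = 9.128e-32 / (1.444e-16)^2
  = 9.128e-32 / 2.08514e-32 ≈ 4.3777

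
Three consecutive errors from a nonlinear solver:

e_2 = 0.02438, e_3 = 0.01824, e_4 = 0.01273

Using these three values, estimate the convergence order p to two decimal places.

1.24

p ≈ ln(e_4/e_3) / ln(e_3/e_2)
  = ln(0.01273/0.01824) / ln(0.01824/0.02438)
  = ln(0.697917) / ln(0.748154)
  = -0.35966 / -0.29015 ≈ 1.23957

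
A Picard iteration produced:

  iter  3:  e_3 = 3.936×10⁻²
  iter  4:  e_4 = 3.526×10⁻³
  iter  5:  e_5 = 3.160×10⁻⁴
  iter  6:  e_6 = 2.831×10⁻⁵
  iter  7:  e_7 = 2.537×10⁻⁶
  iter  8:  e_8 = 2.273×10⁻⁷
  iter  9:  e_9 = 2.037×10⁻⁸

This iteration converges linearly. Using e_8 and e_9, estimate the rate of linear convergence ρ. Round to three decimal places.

ρ ≈ e_9/e_8 = 2.037×10⁻⁸/2.273×10⁻⁷ = 0.08962

0.090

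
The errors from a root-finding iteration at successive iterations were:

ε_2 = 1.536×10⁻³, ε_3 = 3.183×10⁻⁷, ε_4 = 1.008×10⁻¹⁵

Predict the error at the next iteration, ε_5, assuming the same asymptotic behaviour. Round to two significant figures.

First estimate the order: p ≈ ln(ε_4/ε_3) / ln(ε_3/ε_2) = ln(1.008×10⁻¹⁵/3.183×10⁻⁷)/ln(3.183×10⁻⁷/1.536×10⁻³) = ln(3.16682e-09)/ln(0.000207227) ≈ 2.3074.
Then ε_5 ≈ ε_4·(ε_4/ε_3)^p = 1.008×10⁻¹⁵·(3.16682e-09)^2.3074 = 1.008×10⁻¹⁵·2.44646e-20 ≈ 2.466e-35.

2.5e-35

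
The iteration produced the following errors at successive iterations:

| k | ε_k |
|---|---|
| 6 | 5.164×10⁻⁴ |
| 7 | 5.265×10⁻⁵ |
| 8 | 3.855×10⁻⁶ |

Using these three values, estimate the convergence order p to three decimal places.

p ≈ ln(ε_8/ε_7) / ln(ε_7/ε_6)
  = ln(3.855×10⁻⁶/5.265×10⁻⁵) / ln(5.265×10⁻⁵/5.164×10⁻⁴)
  = ln(0.0732194) / ln(0.101956)
  = -2.614295 / -2.283214 ≈ 1.145007

1.145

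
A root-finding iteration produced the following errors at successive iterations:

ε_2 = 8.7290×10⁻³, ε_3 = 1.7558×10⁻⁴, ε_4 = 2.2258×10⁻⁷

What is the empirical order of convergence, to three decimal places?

p ≈ ln(ε_4/ε_3) / ln(ε_3/ε_2)
  = ln(2.2258×10⁻⁷/1.7558×10⁻⁴) / ln(1.7558×10⁻⁴/8.7290×10⁻³)
  = ln(0.00126768) / ln(0.0201146)
  = -6.670567 / -3.906309 ≈ 1.707639

1.708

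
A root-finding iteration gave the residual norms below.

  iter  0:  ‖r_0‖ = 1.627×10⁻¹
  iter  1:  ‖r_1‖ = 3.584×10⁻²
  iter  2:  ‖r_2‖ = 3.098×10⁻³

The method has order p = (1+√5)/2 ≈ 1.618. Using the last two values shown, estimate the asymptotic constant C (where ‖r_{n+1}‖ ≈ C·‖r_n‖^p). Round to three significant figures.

C ≈ ‖r_2‖ / ‖r_1‖^1.618
  = 3.098×10⁻³ / (3.584×10⁻²)^1.618
  = 3.098×10⁻³ / 0.00458108 ≈ 0.67626

0.676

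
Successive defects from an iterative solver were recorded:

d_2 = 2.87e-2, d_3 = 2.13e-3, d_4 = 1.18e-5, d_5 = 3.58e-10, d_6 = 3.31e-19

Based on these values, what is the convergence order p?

Consecutive ratios: d_6/d_5 = 3.31e-19/3.58e-10 = 9.24581e-10, d_5/d_4 = 3.58e-10/1.18e-5 = 3.0339e-05.
p ≈ ln(9.24581e-10)/ln(3.0339e-05) = -20.8017/-10.4031 ≈ 2.00.
So the convergence is quadratic (order 2).

2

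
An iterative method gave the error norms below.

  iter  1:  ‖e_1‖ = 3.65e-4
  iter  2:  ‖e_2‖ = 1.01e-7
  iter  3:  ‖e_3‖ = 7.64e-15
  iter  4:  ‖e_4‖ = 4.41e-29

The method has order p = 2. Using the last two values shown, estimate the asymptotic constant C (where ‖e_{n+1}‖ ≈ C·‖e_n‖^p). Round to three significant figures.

0.756

C ≈ ‖e_4‖ / ‖e_3‖^2
  = 4.41e-29 / (7.64e-15)^2
  = 4.41e-29 / 5.83696e-29 ≈ 0.75553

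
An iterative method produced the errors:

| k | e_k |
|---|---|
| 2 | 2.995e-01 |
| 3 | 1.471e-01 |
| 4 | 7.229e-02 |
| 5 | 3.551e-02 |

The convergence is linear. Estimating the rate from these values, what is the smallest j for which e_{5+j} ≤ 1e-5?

12

Rate ρ ≈ e_5/e_4 = 3.551e-02/7.229e-02 = 0.4912.
After j more steps, e_{5+j} ≈ 3.551e-02·ρ^j; need ρ^j ≤ 1e-5/3.551e-02 = 0.000281611.
j ≥ ln(0.000281611)/ln(0.4912) = -8.1750/-0.71090 = 11.500.
So 12 more iterations are needed.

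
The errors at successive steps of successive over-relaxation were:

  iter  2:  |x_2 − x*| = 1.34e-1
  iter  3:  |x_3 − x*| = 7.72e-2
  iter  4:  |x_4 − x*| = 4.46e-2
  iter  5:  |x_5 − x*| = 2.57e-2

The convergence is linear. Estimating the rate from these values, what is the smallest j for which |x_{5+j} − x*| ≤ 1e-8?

Rate ρ ≈ |x_5 − x*|/|x_4 − x*| = 2.57e-2/4.46e-2 = 0.5762.
After j more steps, |x_{5+j} − x*| ≈ 2.57e-2·ρ^j; need ρ^j ≤ 1e-8/2.57e-2 = 3.89105e-07.
j ≥ ln(3.89105e-07)/ln(0.5762) = -14.7594/-0.55130 = 26.772.
So 27 more iterations are needed.

27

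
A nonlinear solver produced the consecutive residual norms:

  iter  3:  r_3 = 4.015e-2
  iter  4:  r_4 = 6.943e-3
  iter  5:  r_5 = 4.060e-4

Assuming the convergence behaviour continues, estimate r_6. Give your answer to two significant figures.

4.1e-6

First estimate the order: p ≈ ln(r_5/r_4) / ln(r_4/r_3) = ln(4.060e-4/6.943e-3)/ln(6.943e-3/4.015e-2) = ln(0.0584762)/ln(0.172927) ≈ 1.6178.
Then r_6 ≈ r_5·(r_5/r_4)^p = 4.060e-4·(0.0584762)^1.6178 = 4.060e-4·0.0101209 ≈ 4.109e-06.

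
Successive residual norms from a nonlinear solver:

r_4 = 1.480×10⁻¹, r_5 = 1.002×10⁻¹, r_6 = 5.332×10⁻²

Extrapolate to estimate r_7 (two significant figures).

1.9e-2

First estimate the order: p ≈ ln(r_6/r_5) / ln(r_5/r_4) = ln(5.332×10⁻²/1.002×10⁻¹)/ln(1.002×10⁻¹/1.480×10⁻¹) = ln(0.532136)/ln(0.677027) ≈ 1.6174.
Then r_7 ≈ r_6·(r_6/r_5)^p = 5.332×10⁻²·(0.532136)^1.6174 = 5.332×10⁻²·0.36047 ≈ 0.01922.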